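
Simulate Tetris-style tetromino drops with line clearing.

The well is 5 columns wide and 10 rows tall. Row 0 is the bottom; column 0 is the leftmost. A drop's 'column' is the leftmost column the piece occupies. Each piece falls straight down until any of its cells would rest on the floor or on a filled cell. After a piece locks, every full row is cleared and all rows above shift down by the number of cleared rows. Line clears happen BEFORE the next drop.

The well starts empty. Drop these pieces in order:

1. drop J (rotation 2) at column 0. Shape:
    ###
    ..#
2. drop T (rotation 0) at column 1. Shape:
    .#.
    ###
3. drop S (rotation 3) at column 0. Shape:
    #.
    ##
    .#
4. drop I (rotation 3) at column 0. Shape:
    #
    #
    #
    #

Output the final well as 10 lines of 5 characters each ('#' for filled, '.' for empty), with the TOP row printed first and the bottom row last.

Answer: #....
#....
#....
#....
#....
##...
.##..
.###.
###..
..#..

Derivation:
Drop 1: J rot2 at col 0 lands with bottom-row=0; cleared 0 line(s) (total 0); column heights now [2 2 2 0 0], max=2
Drop 2: T rot0 at col 1 lands with bottom-row=2; cleared 0 line(s) (total 0); column heights now [2 3 4 3 0], max=4
Drop 3: S rot3 at col 0 lands with bottom-row=3; cleared 0 line(s) (total 0); column heights now [6 5 4 3 0], max=6
Drop 4: I rot3 at col 0 lands with bottom-row=6; cleared 0 line(s) (total 0); column heights now [10 5 4 3 0], max=10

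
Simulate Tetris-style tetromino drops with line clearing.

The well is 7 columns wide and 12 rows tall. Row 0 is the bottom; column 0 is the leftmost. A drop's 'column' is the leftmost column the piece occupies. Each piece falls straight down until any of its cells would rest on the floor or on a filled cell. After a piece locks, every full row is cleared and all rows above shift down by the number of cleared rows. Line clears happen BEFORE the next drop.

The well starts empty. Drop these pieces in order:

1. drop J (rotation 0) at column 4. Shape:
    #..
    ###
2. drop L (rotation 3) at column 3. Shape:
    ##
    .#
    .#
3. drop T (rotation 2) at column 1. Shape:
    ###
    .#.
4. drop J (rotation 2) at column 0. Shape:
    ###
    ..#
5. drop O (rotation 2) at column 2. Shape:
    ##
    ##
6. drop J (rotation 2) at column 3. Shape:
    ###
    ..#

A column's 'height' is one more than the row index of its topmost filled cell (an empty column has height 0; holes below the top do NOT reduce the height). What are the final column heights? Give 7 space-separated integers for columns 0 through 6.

Drop 1: J rot0 at col 4 lands with bottom-row=0; cleared 0 line(s) (total 0); column heights now [0 0 0 0 2 1 1], max=2
Drop 2: L rot3 at col 3 lands with bottom-row=2; cleared 0 line(s) (total 0); column heights now [0 0 0 5 5 1 1], max=5
Drop 3: T rot2 at col 1 lands with bottom-row=4; cleared 0 line(s) (total 0); column heights now [0 6 6 6 5 1 1], max=6
Drop 4: J rot2 at col 0 lands with bottom-row=6; cleared 0 line(s) (total 0); column heights now [8 8 8 6 5 1 1], max=8
Drop 5: O rot2 at col 2 lands with bottom-row=8; cleared 0 line(s) (total 0); column heights now [8 8 10 10 5 1 1], max=10
Drop 6: J rot2 at col 3 lands with bottom-row=9; cleared 0 line(s) (total 0); column heights now [8 8 10 11 11 11 1], max=11

Answer: 8 8 10 11 11 11 1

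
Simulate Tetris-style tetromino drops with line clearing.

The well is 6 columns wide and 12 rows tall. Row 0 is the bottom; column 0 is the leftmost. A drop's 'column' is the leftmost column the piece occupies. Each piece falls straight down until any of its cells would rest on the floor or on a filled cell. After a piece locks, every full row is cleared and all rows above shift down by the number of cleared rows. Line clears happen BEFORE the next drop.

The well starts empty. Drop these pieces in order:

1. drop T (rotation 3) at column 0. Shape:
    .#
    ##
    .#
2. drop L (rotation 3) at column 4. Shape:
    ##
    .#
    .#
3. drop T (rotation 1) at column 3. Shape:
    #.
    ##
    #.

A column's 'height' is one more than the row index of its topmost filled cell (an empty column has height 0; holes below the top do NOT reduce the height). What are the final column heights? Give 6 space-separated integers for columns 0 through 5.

Drop 1: T rot3 at col 0 lands with bottom-row=0; cleared 0 line(s) (total 0); column heights now [2 3 0 0 0 0], max=3
Drop 2: L rot3 at col 4 lands with bottom-row=0; cleared 0 line(s) (total 0); column heights now [2 3 0 0 3 3], max=3
Drop 3: T rot1 at col 3 lands with bottom-row=2; cleared 0 line(s) (total 0); column heights now [2 3 0 5 4 3], max=5

Answer: 2 3 0 5 4 3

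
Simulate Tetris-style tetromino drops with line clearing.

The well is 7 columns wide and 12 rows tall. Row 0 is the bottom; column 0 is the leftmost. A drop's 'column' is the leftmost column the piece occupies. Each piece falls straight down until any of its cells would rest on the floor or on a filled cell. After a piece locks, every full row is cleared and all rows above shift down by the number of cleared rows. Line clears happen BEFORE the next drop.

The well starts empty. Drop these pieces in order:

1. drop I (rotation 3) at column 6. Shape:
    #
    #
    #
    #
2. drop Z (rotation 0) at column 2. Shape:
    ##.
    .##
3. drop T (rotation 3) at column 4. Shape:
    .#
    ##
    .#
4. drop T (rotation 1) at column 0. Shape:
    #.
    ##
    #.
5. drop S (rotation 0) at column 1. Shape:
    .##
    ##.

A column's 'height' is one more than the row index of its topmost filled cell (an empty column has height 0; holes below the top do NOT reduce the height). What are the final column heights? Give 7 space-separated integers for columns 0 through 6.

Answer: 1 0 1 1 0 1 2

Derivation:
Drop 1: I rot3 at col 6 lands with bottom-row=0; cleared 0 line(s) (total 0); column heights now [0 0 0 0 0 0 4], max=4
Drop 2: Z rot0 at col 2 lands with bottom-row=0; cleared 0 line(s) (total 0); column heights now [0 0 2 2 1 0 4], max=4
Drop 3: T rot3 at col 4 lands with bottom-row=0; cleared 0 line(s) (total 0); column heights now [0 0 2 2 2 3 4], max=4
Drop 4: T rot1 at col 0 lands with bottom-row=0; cleared 1 line(s) (total 1); column heights now [2 0 0 1 1 2 3], max=3
Drop 5: S rot0 at col 1 lands with bottom-row=0; cleared 1 line(s) (total 2); column heights now [1 0 1 1 0 1 2], max=2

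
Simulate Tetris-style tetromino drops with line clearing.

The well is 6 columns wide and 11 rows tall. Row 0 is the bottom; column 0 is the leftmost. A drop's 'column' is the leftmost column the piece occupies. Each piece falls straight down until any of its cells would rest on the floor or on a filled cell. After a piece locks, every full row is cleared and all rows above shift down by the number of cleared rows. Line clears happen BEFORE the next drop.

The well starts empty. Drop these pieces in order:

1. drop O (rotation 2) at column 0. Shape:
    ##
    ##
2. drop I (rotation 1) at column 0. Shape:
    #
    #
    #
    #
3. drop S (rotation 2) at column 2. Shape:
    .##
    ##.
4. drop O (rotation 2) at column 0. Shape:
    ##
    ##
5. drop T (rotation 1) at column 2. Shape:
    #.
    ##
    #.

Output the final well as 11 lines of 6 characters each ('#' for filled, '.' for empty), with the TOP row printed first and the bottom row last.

Drop 1: O rot2 at col 0 lands with bottom-row=0; cleared 0 line(s) (total 0); column heights now [2 2 0 0 0 0], max=2
Drop 2: I rot1 at col 0 lands with bottom-row=2; cleared 0 line(s) (total 0); column heights now [6 2 0 0 0 0], max=6
Drop 3: S rot2 at col 2 lands with bottom-row=0; cleared 0 line(s) (total 0); column heights now [6 2 1 2 2 0], max=6
Drop 4: O rot2 at col 0 lands with bottom-row=6; cleared 0 line(s) (total 0); column heights now [8 8 1 2 2 0], max=8
Drop 5: T rot1 at col 2 lands with bottom-row=1; cleared 0 line(s) (total 0); column heights now [8 8 4 3 2 0], max=8

Answer: ......
......
......
##....
##....
#.....
#.....
#.#...
#.##..
#####.
####..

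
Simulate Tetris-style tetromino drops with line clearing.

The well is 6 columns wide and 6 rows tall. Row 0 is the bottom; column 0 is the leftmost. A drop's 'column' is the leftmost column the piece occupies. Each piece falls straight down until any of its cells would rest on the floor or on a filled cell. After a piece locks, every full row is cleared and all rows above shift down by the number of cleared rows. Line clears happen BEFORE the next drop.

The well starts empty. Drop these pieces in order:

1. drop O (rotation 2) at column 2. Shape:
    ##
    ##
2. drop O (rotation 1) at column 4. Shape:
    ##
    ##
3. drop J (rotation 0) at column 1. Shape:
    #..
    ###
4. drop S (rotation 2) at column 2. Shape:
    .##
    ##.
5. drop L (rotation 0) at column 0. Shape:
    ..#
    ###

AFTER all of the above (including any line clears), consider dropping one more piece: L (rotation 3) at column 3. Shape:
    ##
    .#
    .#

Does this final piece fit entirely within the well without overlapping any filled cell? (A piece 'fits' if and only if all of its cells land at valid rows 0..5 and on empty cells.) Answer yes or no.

Answer: no

Derivation:
Drop 1: O rot2 at col 2 lands with bottom-row=0; cleared 0 line(s) (total 0); column heights now [0 0 2 2 0 0], max=2
Drop 2: O rot1 at col 4 lands with bottom-row=0; cleared 0 line(s) (total 0); column heights now [0 0 2 2 2 2], max=2
Drop 3: J rot0 at col 1 lands with bottom-row=2; cleared 0 line(s) (total 0); column heights now [0 4 3 3 2 2], max=4
Drop 4: S rot2 at col 2 lands with bottom-row=3; cleared 0 line(s) (total 0); column heights now [0 4 4 5 5 2], max=5
Drop 5: L rot0 at col 0 lands with bottom-row=4; cleared 0 line(s) (total 0); column heights now [5 5 6 5 5 2], max=6
Test piece L rot3 at col 3 (width 2): heights before test = [5 5 6 5 5 2]; fits = False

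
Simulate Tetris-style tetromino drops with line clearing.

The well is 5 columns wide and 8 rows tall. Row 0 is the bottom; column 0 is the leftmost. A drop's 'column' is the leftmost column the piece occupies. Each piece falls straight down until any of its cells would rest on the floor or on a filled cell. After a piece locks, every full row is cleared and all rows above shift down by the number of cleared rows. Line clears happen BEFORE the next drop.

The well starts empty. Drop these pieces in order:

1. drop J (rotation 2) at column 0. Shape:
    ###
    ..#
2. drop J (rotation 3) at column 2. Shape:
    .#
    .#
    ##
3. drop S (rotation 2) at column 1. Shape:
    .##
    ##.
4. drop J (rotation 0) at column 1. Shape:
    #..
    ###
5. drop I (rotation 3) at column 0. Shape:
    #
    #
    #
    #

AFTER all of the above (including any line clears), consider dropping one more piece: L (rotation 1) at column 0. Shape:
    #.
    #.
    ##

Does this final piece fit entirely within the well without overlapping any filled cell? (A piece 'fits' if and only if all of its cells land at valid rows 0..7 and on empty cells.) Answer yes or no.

Answer: no

Derivation:
Drop 1: J rot2 at col 0 lands with bottom-row=0; cleared 0 line(s) (total 0); column heights now [2 2 2 0 0], max=2
Drop 2: J rot3 at col 2 lands with bottom-row=2; cleared 0 line(s) (total 0); column heights now [2 2 3 5 0], max=5
Drop 3: S rot2 at col 1 lands with bottom-row=4; cleared 0 line(s) (total 0); column heights now [2 5 6 6 0], max=6
Drop 4: J rot0 at col 1 lands with bottom-row=6; cleared 0 line(s) (total 0); column heights now [2 8 7 7 0], max=8
Drop 5: I rot3 at col 0 lands with bottom-row=2; cleared 0 line(s) (total 0); column heights now [6 8 7 7 0], max=8
Test piece L rot1 at col 0 (width 2): heights before test = [6 8 7 7 0]; fits = False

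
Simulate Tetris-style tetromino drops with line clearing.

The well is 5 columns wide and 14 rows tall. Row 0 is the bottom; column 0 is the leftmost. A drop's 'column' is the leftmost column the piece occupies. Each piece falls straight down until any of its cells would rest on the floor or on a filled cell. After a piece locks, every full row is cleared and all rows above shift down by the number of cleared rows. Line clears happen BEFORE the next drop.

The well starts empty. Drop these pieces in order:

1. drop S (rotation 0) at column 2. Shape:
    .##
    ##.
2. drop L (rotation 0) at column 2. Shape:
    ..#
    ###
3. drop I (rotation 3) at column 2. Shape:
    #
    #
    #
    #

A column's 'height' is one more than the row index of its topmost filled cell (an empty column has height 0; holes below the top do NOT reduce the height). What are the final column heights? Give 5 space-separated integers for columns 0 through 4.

Answer: 0 0 7 3 4

Derivation:
Drop 1: S rot0 at col 2 lands with bottom-row=0; cleared 0 line(s) (total 0); column heights now [0 0 1 2 2], max=2
Drop 2: L rot0 at col 2 lands with bottom-row=2; cleared 0 line(s) (total 0); column heights now [0 0 3 3 4], max=4
Drop 3: I rot3 at col 2 lands with bottom-row=3; cleared 0 line(s) (total 0); column heights now [0 0 7 3 4], max=7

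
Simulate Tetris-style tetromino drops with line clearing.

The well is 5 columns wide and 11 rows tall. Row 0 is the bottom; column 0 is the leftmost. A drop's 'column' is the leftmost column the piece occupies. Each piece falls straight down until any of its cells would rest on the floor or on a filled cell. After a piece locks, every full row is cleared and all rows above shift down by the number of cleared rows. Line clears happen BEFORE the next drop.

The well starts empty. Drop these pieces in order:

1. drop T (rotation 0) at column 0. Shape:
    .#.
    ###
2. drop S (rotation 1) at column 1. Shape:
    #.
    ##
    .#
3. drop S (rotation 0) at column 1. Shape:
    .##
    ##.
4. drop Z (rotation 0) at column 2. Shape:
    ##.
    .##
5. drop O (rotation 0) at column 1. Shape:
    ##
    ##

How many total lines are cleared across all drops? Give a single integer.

Answer: 0

Derivation:
Drop 1: T rot0 at col 0 lands with bottom-row=0; cleared 0 line(s) (total 0); column heights now [1 2 1 0 0], max=2
Drop 2: S rot1 at col 1 lands with bottom-row=1; cleared 0 line(s) (total 0); column heights now [1 4 3 0 0], max=4
Drop 3: S rot0 at col 1 lands with bottom-row=4; cleared 0 line(s) (total 0); column heights now [1 5 6 6 0], max=6
Drop 4: Z rot0 at col 2 lands with bottom-row=6; cleared 0 line(s) (total 0); column heights now [1 5 8 8 7], max=8
Drop 5: O rot0 at col 1 lands with bottom-row=8; cleared 0 line(s) (total 0); column heights now [1 10 10 8 7], max=10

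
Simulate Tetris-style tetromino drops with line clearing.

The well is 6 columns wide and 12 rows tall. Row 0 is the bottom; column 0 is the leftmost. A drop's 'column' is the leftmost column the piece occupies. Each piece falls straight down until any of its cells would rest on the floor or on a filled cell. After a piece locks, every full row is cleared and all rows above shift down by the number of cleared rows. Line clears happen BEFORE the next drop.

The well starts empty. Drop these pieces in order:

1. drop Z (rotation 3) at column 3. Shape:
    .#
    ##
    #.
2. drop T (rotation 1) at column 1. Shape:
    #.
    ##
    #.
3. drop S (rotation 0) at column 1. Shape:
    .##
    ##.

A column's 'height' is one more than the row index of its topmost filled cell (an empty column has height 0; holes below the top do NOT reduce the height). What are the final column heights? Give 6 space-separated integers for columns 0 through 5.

Drop 1: Z rot3 at col 3 lands with bottom-row=0; cleared 0 line(s) (total 0); column heights now [0 0 0 2 3 0], max=3
Drop 2: T rot1 at col 1 lands with bottom-row=0; cleared 0 line(s) (total 0); column heights now [0 3 2 2 3 0], max=3
Drop 3: S rot0 at col 1 lands with bottom-row=3; cleared 0 line(s) (total 0); column heights now [0 4 5 5 3 0], max=5

Answer: 0 4 5 5 3 0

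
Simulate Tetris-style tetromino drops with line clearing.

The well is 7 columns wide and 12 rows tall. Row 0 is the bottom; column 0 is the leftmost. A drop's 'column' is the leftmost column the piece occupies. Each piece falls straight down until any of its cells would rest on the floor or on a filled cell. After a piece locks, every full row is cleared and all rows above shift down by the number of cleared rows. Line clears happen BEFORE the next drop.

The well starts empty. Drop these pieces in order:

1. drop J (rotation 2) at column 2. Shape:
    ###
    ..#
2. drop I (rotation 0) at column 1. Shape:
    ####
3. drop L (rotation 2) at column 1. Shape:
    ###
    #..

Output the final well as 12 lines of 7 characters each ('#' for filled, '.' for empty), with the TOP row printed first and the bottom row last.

Drop 1: J rot2 at col 2 lands with bottom-row=0; cleared 0 line(s) (total 0); column heights now [0 0 2 2 2 0 0], max=2
Drop 2: I rot0 at col 1 lands with bottom-row=2; cleared 0 line(s) (total 0); column heights now [0 3 3 3 3 0 0], max=3
Drop 3: L rot2 at col 1 lands with bottom-row=3; cleared 0 line(s) (total 0); column heights now [0 5 5 5 3 0 0], max=5

Answer: .......
.......
.......
.......
.......
.......
.......
.###...
.#.....
.####..
..###..
....#..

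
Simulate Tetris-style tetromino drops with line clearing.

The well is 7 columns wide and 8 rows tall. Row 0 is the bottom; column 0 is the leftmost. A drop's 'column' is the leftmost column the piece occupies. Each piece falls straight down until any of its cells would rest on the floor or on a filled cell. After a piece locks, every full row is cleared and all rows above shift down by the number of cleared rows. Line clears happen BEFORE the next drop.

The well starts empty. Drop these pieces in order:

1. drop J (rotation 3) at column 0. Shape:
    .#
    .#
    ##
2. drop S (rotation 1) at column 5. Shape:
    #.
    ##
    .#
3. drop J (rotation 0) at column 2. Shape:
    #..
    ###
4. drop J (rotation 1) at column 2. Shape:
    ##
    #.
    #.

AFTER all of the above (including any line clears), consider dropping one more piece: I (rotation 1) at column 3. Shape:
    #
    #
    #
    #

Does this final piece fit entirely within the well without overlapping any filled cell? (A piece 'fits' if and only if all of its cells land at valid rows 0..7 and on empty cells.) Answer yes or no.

Answer: no

Derivation:
Drop 1: J rot3 at col 0 lands with bottom-row=0; cleared 0 line(s) (total 0); column heights now [1 3 0 0 0 0 0], max=3
Drop 2: S rot1 at col 5 lands with bottom-row=0; cleared 0 line(s) (total 0); column heights now [1 3 0 0 0 3 2], max=3
Drop 3: J rot0 at col 2 lands with bottom-row=0; cleared 0 line(s) (total 0); column heights now [1 3 2 1 1 3 2], max=3
Drop 4: J rot1 at col 2 lands with bottom-row=2; cleared 0 line(s) (total 0); column heights now [1 3 5 5 1 3 2], max=5
Test piece I rot1 at col 3 (width 1): heights before test = [1 3 5 5 1 3 2]; fits = False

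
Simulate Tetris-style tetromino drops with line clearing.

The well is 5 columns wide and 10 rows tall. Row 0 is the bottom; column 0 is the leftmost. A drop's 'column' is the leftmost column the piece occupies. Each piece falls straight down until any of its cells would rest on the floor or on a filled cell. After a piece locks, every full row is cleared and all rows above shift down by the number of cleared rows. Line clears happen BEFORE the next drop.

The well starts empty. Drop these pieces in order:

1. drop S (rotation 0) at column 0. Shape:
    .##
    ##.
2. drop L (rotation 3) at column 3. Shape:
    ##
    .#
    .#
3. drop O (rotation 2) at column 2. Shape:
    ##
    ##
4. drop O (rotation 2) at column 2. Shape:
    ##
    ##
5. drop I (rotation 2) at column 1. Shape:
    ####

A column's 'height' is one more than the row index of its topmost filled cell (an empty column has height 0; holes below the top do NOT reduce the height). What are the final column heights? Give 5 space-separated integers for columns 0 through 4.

Drop 1: S rot0 at col 0 lands with bottom-row=0; cleared 0 line(s) (total 0); column heights now [1 2 2 0 0], max=2
Drop 2: L rot3 at col 3 lands with bottom-row=0; cleared 0 line(s) (total 0); column heights now [1 2 2 3 3], max=3
Drop 3: O rot2 at col 2 lands with bottom-row=3; cleared 0 line(s) (total 0); column heights now [1 2 5 5 3], max=5
Drop 4: O rot2 at col 2 lands with bottom-row=5; cleared 0 line(s) (total 0); column heights now [1 2 7 7 3], max=7
Drop 5: I rot2 at col 1 lands with bottom-row=7; cleared 0 line(s) (total 0); column heights now [1 8 8 8 8], max=8

Answer: 1 8 8 8 8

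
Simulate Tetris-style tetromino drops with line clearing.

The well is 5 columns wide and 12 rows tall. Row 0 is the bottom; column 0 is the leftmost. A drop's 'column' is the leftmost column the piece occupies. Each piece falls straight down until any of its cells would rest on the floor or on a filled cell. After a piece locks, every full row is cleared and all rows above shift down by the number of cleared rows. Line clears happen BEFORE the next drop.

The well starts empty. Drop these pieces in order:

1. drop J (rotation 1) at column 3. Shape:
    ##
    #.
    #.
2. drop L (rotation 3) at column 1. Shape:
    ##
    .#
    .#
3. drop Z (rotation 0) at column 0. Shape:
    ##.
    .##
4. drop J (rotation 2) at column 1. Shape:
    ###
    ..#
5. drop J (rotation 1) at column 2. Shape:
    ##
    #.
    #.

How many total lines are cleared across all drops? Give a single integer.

Answer: 0

Derivation:
Drop 1: J rot1 at col 3 lands with bottom-row=0; cleared 0 line(s) (total 0); column heights now [0 0 0 3 3], max=3
Drop 2: L rot3 at col 1 lands with bottom-row=0; cleared 0 line(s) (total 0); column heights now [0 3 3 3 3], max=3
Drop 3: Z rot0 at col 0 lands with bottom-row=3; cleared 0 line(s) (total 0); column heights now [5 5 4 3 3], max=5
Drop 4: J rot2 at col 1 lands with bottom-row=4; cleared 0 line(s) (total 0); column heights now [5 6 6 6 3], max=6
Drop 5: J rot1 at col 2 lands with bottom-row=6; cleared 0 line(s) (total 0); column heights now [5 6 9 9 3], max=9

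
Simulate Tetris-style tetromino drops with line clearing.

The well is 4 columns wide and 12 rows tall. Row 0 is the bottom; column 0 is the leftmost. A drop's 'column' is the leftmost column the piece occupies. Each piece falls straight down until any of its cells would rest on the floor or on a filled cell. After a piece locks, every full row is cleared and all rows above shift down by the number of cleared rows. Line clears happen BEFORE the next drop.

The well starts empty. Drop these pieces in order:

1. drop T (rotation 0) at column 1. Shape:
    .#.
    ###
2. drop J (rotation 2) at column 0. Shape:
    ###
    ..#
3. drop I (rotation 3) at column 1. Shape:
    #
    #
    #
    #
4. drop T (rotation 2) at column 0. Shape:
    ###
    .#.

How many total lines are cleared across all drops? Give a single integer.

Answer: 0

Derivation:
Drop 1: T rot0 at col 1 lands with bottom-row=0; cleared 0 line(s) (total 0); column heights now [0 1 2 1], max=2
Drop 2: J rot2 at col 0 lands with bottom-row=2; cleared 0 line(s) (total 0); column heights now [4 4 4 1], max=4
Drop 3: I rot3 at col 1 lands with bottom-row=4; cleared 0 line(s) (total 0); column heights now [4 8 4 1], max=8
Drop 4: T rot2 at col 0 lands with bottom-row=8; cleared 0 line(s) (total 0); column heights now [10 10 10 1], max=10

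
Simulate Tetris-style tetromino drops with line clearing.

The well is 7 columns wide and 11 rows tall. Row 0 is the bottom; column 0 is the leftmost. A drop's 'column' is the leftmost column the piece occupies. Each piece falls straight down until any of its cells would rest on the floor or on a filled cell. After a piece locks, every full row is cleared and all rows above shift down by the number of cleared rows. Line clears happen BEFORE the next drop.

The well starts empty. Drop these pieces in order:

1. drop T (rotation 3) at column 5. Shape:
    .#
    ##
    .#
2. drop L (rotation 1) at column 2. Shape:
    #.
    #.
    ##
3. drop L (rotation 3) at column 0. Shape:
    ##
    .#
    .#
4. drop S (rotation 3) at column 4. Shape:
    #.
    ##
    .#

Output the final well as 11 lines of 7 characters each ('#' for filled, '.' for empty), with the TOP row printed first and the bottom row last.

Drop 1: T rot3 at col 5 lands with bottom-row=0; cleared 0 line(s) (total 0); column heights now [0 0 0 0 0 2 3], max=3
Drop 2: L rot1 at col 2 lands with bottom-row=0; cleared 0 line(s) (total 0); column heights now [0 0 3 1 0 2 3], max=3
Drop 3: L rot3 at col 0 lands with bottom-row=0; cleared 0 line(s) (total 0); column heights now [3 3 3 1 0 2 3], max=3
Drop 4: S rot3 at col 4 lands with bottom-row=2; cleared 0 line(s) (total 0); column heights now [3 3 3 1 5 4 3], max=5

Answer: .......
.......
.......
.......
.......
.......
....#..
....##.
###..##
.##..##
.###..#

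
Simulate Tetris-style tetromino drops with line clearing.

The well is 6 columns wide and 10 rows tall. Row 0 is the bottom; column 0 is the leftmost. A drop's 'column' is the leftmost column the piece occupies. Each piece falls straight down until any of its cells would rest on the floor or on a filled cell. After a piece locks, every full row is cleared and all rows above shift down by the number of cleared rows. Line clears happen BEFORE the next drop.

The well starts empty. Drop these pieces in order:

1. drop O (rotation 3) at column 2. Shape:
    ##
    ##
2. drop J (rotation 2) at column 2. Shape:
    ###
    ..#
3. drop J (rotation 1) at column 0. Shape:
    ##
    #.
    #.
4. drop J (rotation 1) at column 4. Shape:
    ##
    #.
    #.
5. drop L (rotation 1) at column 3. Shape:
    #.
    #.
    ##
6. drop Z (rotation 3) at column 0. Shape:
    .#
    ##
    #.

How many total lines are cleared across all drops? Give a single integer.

Answer: 0

Derivation:
Drop 1: O rot3 at col 2 lands with bottom-row=0; cleared 0 line(s) (total 0); column heights now [0 0 2 2 0 0], max=2
Drop 2: J rot2 at col 2 lands with bottom-row=1; cleared 0 line(s) (total 0); column heights now [0 0 3 3 3 0], max=3
Drop 3: J rot1 at col 0 lands with bottom-row=0; cleared 0 line(s) (total 0); column heights now [3 3 3 3 3 0], max=3
Drop 4: J rot1 at col 4 lands with bottom-row=3; cleared 0 line(s) (total 0); column heights now [3 3 3 3 6 6], max=6
Drop 5: L rot1 at col 3 lands with bottom-row=6; cleared 0 line(s) (total 0); column heights now [3 3 3 9 7 6], max=9
Drop 6: Z rot3 at col 0 lands with bottom-row=3; cleared 0 line(s) (total 0); column heights now [5 6 3 9 7 6], max=9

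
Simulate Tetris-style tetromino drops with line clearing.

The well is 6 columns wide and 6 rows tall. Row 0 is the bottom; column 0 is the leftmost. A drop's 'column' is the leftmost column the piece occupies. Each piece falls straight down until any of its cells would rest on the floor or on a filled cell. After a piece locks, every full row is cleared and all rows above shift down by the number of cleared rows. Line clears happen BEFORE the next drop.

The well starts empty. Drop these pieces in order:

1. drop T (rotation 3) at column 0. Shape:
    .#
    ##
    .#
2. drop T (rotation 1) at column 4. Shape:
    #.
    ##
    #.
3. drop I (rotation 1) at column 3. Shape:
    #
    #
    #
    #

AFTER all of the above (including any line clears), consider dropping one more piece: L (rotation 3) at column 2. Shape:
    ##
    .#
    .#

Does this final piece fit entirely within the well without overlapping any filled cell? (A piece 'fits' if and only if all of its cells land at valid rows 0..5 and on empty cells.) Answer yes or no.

Answer: no

Derivation:
Drop 1: T rot3 at col 0 lands with bottom-row=0; cleared 0 line(s) (total 0); column heights now [2 3 0 0 0 0], max=3
Drop 2: T rot1 at col 4 lands with bottom-row=0; cleared 0 line(s) (total 0); column heights now [2 3 0 0 3 2], max=3
Drop 3: I rot1 at col 3 lands with bottom-row=0; cleared 0 line(s) (total 0); column heights now [2 3 0 4 3 2], max=4
Test piece L rot3 at col 2 (width 2): heights before test = [2 3 0 4 3 2]; fits = False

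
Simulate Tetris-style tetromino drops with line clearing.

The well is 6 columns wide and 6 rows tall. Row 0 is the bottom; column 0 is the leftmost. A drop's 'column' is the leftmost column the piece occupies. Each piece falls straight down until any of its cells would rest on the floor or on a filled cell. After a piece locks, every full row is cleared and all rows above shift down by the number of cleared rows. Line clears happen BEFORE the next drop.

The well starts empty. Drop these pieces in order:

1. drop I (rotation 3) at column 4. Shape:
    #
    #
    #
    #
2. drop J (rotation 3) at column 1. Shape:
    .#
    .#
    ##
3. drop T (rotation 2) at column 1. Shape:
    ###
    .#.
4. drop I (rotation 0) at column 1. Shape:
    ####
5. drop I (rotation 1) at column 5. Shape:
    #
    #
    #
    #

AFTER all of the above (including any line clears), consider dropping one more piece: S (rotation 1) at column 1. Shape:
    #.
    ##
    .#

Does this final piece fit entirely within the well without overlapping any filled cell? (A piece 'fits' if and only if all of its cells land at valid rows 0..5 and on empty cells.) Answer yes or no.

Answer: no

Derivation:
Drop 1: I rot3 at col 4 lands with bottom-row=0; cleared 0 line(s) (total 0); column heights now [0 0 0 0 4 0], max=4
Drop 2: J rot3 at col 1 lands with bottom-row=0; cleared 0 line(s) (total 0); column heights now [0 1 3 0 4 0], max=4
Drop 3: T rot2 at col 1 lands with bottom-row=3; cleared 0 line(s) (total 0); column heights now [0 5 5 5 4 0], max=5
Drop 4: I rot0 at col 1 lands with bottom-row=5; cleared 0 line(s) (total 0); column heights now [0 6 6 6 6 0], max=6
Drop 5: I rot1 at col 5 lands with bottom-row=0; cleared 0 line(s) (total 0); column heights now [0 6 6 6 6 4], max=6
Test piece S rot1 at col 1 (width 2): heights before test = [0 6 6 6 6 4]; fits = False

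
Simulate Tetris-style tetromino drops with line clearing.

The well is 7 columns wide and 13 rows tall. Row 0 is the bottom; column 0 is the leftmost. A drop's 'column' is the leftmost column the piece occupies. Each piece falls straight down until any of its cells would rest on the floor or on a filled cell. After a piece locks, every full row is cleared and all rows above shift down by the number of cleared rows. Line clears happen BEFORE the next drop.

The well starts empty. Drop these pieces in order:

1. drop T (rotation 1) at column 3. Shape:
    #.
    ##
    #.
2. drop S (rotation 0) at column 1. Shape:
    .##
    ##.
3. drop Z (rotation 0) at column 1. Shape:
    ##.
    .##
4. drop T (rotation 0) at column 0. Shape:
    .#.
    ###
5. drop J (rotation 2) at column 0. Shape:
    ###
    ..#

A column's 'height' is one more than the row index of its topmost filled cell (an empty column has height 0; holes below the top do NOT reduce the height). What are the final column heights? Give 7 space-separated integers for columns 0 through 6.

Answer: 9 9 9 5 2 0 0

Derivation:
Drop 1: T rot1 at col 3 lands with bottom-row=0; cleared 0 line(s) (total 0); column heights now [0 0 0 3 2 0 0], max=3
Drop 2: S rot0 at col 1 lands with bottom-row=2; cleared 0 line(s) (total 0); column heights now [0 3 4 4 2 0 0], max=4
Drop 3: Z rot0 at col 1 lands with bottom-row=4; cleared 0 line(s) (total 0); column heights now [0 6 6 5 2 0 0], max=6
Drop 4: T rot0 at col 0 lands with bottom-row=6; cleared 0 line(s) (total 0); column heights now [7 8 7 5 2 0 0], max=8
Drop 5: J rot2 at col 0 lands with bottom-row=7; cleared 0 line(s) (total 0); column heights now [9 9 9 5 2 0 0], max=9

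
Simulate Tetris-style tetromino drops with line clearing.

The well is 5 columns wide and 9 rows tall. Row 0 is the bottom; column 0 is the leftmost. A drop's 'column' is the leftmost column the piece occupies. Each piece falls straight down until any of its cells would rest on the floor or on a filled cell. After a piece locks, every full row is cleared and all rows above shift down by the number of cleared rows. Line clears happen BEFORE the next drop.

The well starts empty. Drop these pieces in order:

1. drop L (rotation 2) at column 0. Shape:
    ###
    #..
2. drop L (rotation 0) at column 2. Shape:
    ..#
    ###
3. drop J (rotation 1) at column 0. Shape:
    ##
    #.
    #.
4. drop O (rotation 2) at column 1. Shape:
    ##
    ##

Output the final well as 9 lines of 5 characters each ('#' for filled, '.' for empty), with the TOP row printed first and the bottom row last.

Drop 1: L rot2 at col 0 lands with bottom-row=0; cleared 0 line(s) (total 0); column heights now [2 2 2 0 0], max=2
Drop 2: L rot0 at col 2 lands with bottom-row=2; cleared 0 line(s) (total 0); column heights now [2 2 3 3 4], max=4
Drop 3: J rot1 at col 0 lands with bottom-row=2; cleared 0 line(s) (total 0); column heights now [5 5 3 3 4], max=5
Drop 4: O rot2 at col 1 lands with bottom-row=5; cleared 0 line(s) (total 0); column heights now [5 7 7 3 4], max=7

Answer: .....
.....
.##..
.##..
##...
#...#
#.###
###..
#....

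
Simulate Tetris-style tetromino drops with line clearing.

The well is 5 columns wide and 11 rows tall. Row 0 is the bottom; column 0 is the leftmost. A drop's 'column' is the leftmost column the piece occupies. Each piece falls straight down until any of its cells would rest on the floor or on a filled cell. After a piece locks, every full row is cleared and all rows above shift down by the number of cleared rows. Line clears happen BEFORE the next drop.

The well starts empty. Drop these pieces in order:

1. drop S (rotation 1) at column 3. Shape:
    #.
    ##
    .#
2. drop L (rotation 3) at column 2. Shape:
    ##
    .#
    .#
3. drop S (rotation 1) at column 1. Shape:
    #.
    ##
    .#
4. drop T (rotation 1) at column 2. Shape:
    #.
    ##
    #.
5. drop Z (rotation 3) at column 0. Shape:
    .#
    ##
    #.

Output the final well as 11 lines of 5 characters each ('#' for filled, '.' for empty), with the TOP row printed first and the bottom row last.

Drop 1: S rot1 at col 3 lands with bottom-row=0; cleared 0 line(s) (total 0); column heights now [0 0 0 3 2], max=3
Drop 2: L rot3 at col 2 lands with bottom-row=3; cleared 0 line(s) (total 0); column heights now [0 0 6 6 2], max=6
Drop 3: S rot1 at col 1 lands with bottom-row=6; cleared 0 line(s) (total 0); column heights now [0 9 8 6 2], max=9
Drop 4: T rot1 at col 2 lands with bottom-row=8; cleared 0 line(s) (total 0); column heights now [0 9 11 10 2], max=11
Drop 5: Z rot3 at col 0 lands with bottom-row=8; cleared 0 line(s) (total 0); column heights now [10 11 11 10 2], max=11

Answer: .##..
####.
###..
.##..
..#..
..##.
...#.
...#.
...#.
...##
....#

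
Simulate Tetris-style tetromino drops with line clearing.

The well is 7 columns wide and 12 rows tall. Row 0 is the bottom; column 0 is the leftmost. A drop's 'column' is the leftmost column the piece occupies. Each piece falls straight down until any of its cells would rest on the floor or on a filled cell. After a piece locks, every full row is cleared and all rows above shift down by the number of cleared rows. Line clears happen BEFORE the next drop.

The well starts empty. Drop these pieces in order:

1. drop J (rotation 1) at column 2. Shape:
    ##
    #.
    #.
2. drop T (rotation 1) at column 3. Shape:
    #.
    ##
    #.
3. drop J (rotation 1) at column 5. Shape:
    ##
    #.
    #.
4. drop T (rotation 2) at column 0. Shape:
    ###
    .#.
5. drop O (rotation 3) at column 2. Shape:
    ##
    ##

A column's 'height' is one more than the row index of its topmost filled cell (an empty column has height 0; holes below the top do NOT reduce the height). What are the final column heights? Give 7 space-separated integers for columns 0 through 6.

Drop 1: J rot1 at col 2 lands with bottom-row=0; cleared 0 line(s) (total 0); column heights now [0 0 3 3 0 0 0], max=3
Drop 2: T rot1 at col 3 lands with bottom-row=3; cleared 0 line(s) (total 0); column heights now [0 0 3 6 5 0 0], max=6
Drop 3: J rot1 at col 5 lands with bottom-row=0; cleared 0 line(s) (total 0); column heights now [0 0 3 6 5 3 3], max=6
Drop 4: T rot2 at col 0 lands with bottom-row=2; cleared 0 line(s) (total 0); column heights now [4 4 4 6 5 3 3], max=6
Drop 5: O rot3 at col 2 lands with bottom-row=6; cleared 0 line(s) (total 0); column heights now [4 4 8 8 5 3 3], max=8

Answer: 4 4 8 8 5 3 3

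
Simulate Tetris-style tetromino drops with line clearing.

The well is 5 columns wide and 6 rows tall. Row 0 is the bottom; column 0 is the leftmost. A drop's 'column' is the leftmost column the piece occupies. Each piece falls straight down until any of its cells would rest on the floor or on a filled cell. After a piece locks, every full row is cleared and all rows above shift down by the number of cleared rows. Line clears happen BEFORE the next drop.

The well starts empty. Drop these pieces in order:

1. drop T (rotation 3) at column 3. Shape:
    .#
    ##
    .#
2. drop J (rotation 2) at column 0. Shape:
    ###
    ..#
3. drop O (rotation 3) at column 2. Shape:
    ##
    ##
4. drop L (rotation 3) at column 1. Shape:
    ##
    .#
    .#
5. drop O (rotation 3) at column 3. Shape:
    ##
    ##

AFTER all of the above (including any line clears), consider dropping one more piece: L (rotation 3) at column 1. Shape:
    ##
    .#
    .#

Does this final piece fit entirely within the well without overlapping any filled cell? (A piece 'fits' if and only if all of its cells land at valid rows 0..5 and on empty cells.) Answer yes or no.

Drop 1: T rot3 at col 3 lands with bottom-row=0; cleared 0 line(s) (total 0); column heights now [0 0 0 2 3], max=3
Drop 2: J rot2 at col 0 lands with bottom-row=0; cleared 1 line(s) (total 1); column heights now [0 0 1 0 2], max=2
Drop 3: O rot3 at col 2 lands with bottom-row=1; cleared 0 line(s) (total 1); column heights now [0 0 3 3 2], max=3
Drop 4: L rot3 at col 1 lands with bottom-row=3; cleared 0 line(s) (total 1); column heights now [0 6 6 3 2], max=6
Drop 5: O rot3 at col 3 lands with bottom-row=3; cleared 0 line(s) (total 1); column heights now [0 6 6 5 5], max=6
Test piece L rot3 at col 1 (width 2): heights before test = [0 6 6 5 5]; fits = False

Answer: no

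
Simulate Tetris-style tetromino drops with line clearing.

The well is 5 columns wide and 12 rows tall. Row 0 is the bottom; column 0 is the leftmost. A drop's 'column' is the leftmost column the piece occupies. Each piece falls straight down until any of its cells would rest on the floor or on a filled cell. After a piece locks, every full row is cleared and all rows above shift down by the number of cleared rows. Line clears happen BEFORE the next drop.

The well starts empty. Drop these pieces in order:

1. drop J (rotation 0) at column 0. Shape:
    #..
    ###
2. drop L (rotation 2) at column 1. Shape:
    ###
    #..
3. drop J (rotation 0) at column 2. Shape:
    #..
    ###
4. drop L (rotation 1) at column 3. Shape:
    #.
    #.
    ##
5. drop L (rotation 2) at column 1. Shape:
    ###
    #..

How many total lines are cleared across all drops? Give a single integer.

Drop 1: J rot0 at col 0 lands with bottom-row=0; cleared 0 line(s) (total 0); column heights now [2 1 1 0 0], max=2
Drop 2: L rot2 at col 1 lands with bottom-row=1; cleared 0 line(s) (total 0); column heights now [2 3 3 3 0], max=3
Drop 3: J rot0 at col 2 lands with bottom-row=3; cleared 0 line(s) (total 0); column heights now [2 3 5 4 4], max=5
Drop 4: L rot1 at col 3 lands with bottom-row=4; cleared 0 line(s) (total 0); column heights now [2 3 5 7 5], max=7
Drop 5: L rot2 at col 1 lands with bottom-row=6; cleared 0 line(s) (total 0); column heights now [2 8 8 8 5], max=8

Answer: 0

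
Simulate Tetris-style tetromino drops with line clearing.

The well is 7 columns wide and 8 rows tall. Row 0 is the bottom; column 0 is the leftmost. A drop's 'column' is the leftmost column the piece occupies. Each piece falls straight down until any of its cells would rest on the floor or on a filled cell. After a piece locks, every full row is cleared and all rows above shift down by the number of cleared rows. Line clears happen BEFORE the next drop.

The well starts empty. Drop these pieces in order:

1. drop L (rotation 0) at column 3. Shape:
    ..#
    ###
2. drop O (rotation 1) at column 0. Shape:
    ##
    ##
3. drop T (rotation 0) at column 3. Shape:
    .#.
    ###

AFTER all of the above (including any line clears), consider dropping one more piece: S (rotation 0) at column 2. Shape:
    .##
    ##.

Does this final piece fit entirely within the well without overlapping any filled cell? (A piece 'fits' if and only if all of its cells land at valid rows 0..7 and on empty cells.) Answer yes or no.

Drop 1: L rot0 at col 3 lands with bottom-row=0; cleared 0 line(s) (total 0); column heights now [0 0 0 1 1 2 0], max=2
Drop 2: O rot1 at col 0 lands with bottom-row=0; cleared 0 line(s) (total 0); column heights now [2 2 0 1 1 2 0], max=2
Drop 3: T rot0 at col 3 lands with bottom-row=2; cleared 0 line(s) (total 0); column heights now [2 2 0 3 4 3 0], max=4
Test piece S rot0 at col 2 (width 3): heights before test = [2 2 0 3 4 3 0]; fits = True

Answer: yes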